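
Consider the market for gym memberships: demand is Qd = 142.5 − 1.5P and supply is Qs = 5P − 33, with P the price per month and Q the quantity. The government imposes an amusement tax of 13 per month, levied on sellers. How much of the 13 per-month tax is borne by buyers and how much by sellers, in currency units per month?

Buyers bear 10 per month; sellers bear 3 per month.

Before the tax: set 142.5 − 1.5P = 5P − 33 → P* = 27, Q* = 102.
With the tax collected from sellers, supply shifts: Qs = 5(P − 13) − 33.
Solving gives Q = 87 with buyers paying 37 and sellers receiving 24 (the 13 wedge).
Burden on buyers: 10; on sellers: 3. (They sum to 13.)
The less price-elastic side of the market bears the larger share of a per-unit tax.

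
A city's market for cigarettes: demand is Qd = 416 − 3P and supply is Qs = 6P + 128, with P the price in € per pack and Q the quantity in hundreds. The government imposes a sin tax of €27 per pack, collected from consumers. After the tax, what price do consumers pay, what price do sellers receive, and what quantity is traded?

Consumers pay €50; sellers receive €23; quantity = 266.

Before the tax: set 416 − 3P = 6P + 128 → P* = €32, Q* = 320.
With the tax collected from consumers, demand (in seller-price terms) shifts: Qd = 416 − 3(P + 27).
New equilibrium: consumers pay €50, sellers receive €23, Q = 266. (Wedge: Pb − Ps = 27.)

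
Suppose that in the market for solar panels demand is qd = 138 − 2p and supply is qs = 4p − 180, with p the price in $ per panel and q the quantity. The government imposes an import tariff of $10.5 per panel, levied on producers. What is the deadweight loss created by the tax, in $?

Deadweight loss = $73.5.

Before the tax: set 138 − 2p = 4p − 180 → p* = $53, q* = 32.
With the tax collected from producers, supply shifts: qs = 4(p − 10.5) − 180.
Solving gives q = 18 with consumers paying $60 and producers receiving $49.5 (the $10.5 wedge).
Quantity falls by |ΔQ| = |32 − 18| = 14.
DWL = ½ · t · |ΔQ| = ½ · 10.5 · 14 = $73.5.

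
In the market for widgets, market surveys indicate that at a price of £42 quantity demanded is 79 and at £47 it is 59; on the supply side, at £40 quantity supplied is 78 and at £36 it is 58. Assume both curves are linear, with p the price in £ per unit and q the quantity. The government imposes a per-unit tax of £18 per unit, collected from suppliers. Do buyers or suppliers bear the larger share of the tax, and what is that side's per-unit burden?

Buyers bear the larger share: £10 per unit.

Demand slope: (59 − 79)/(47 − 42) = -4, so qd = 247 − 4p.
Supply slope: (58 − 78)/(36 − 40) = 5, so qs = 5p − 122.
Without the tax, 247 − 4p = 5p − 122 gives 9p = 369, so p* = £41 and q* = 83.
With the tax collected from suppliers, supply shifts: qs = 5(p − 18) − 122.
Solving gives q = 43 with buyers paying £51 and suppliers receiving £33 (the £18 wedge).
Per-unit burden: buyers £10, suppliers £8.
Buyers take the larger share because demand is less price-elastic here (demand slope 4 vs supply slope 5).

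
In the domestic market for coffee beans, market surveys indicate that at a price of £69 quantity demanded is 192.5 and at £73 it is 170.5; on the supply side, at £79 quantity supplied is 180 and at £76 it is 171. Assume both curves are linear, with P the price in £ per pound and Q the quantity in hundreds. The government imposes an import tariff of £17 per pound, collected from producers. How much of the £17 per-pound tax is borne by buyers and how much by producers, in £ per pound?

Demand slope: (170.5 − 192.5)/(73 − 69) = -5.5, so Qd = 572 − 5.5P.
Supply slope: (171 − 180)/(76 − 79) = 3, so Qs = 3P − 57.
Without the tax, 572 − 5.5P = 3P − 57 gives 8.5P = 629, so P* = £74 and Q* = 165.
With the tax collected from producers, supply shifts: Qs = 3(P − 17) − 57.
New equilibrium: buyers pay £80, producers receive £63, Q = 132. (Wedge: Pb − Ps = 17.)
Burden on buyers: £6; on producers: £11. (They sum to £17.)

Buyers bear £6 per pound; producers bear £11 per pound.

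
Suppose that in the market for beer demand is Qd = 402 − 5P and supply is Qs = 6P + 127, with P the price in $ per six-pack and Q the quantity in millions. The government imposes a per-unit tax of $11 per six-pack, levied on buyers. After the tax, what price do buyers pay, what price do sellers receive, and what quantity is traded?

Without the tax, 402 − 5P = 6P + 127 gives 11P = 275, so P* = $25 and Q* = 277.
With the tax collected from buyers, demand (in seller-price terms) shifts: Qd = 402 − 5(P + 11).
New equilibrium: buyers pay $31, sellers receive $20, Q = 247. (Wedge: Pb − Ps = 11.)
The less price-elastic side of the market bears the larger share of a per-unit tax.

Buyers pay $31; sellers receive $20; quantity = 247.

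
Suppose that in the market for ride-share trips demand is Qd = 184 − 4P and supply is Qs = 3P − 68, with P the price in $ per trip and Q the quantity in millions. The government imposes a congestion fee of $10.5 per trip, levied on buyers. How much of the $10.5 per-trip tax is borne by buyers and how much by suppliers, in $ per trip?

Buyers bear $4.5 per trip; suppliers bear $6 per trip.

Before the tax: set 184 − 4P = 3P − 68 → P* = $36, Q* = 40.
With the tax collected from buyers, demand (in seller-price terms) shifts: Qd = 184 − 4(P + 10.5).
New equilibrium: buyers pay $40.5, suppliers receive $30, Q = 22. (Wedge: Pb − Ps = 10.5.)
Burden on buyers: $4.5; on suppliers: $6. (They sum to $10.5.)
The less price-elastic side of the market bears the larger share of a per-unit tax.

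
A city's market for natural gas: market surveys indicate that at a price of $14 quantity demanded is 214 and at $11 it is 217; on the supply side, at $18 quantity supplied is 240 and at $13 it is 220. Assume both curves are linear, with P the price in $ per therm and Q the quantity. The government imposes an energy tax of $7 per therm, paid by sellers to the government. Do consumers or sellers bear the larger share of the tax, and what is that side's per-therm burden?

Demand slope: (217 − 214)/(11 − 14) = -1, so Qd = 228 − P.
Supply slope: (220 − 240)/(13 − 18) = 4, so Qs = 4P + 168.
Before the tax: set 228 − P = 4P + 168 → P* = $12, Q* = 216.
With the tax collected from sellers, supply shifts: Qs = 4(P − 7) + 168.
Solving gives Q = 210.4 with consumers paying $17.6 and sellers receiving $10.6 (the $7 wedge).
Per-therm burden: consumers $5.6, sellers $1.4.
Consumers take the larger share because demand is less price-elastic here (demand slope 1 vs supply slope 4).
The less price-elastic side of the market bears the larger share of a per-unit tax.

Consumers bear the larger share: $5.6 per therm.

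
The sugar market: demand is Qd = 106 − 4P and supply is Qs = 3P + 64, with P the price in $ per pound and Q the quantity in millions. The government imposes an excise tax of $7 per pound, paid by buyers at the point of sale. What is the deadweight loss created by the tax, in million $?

Deadweight loss = $42 million.

Before the tax: set 106 − 4P = 3P + 64 → P* = $6, Q* = 82.
With the tax collected from buyers, demand (in seller-price terms) shifts: Qd = 106 − 4(P + 7).
Solving gives Q = 70 with buyers paying $9 and sellers receiving $2 (the $7 wedge).
Quantity falls by |ΔQ| = |82 − 70| = 12.
DWL = ½ · t · |ΔQ| = ½ · 7 · 12 = $42.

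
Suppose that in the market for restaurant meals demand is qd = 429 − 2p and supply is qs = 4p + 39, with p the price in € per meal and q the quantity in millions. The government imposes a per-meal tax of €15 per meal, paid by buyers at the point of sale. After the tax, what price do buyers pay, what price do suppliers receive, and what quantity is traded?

Without the tax, 429 − 2p = 4p + 39 gives 6p = 390, so p* = €65 and q* = 299.
With the tax collected from buyers, demand (in seller-price terms) shifts: qd = 429 − 2(p + 15).
New equilibrium: buyers pay €75, suppliers receive €60, q = 279. (Wedge: pb − ps = 15.)

Buyers pay €75; suppliers receive €60; quantity = 279.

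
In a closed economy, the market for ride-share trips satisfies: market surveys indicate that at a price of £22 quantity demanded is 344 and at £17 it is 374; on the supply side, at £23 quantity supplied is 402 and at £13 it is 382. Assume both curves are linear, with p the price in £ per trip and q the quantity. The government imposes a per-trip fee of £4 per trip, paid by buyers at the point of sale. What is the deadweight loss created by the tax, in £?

Deadweight loss = £12.

Demand slope: (374 − 344)/(17 − 22) = -6, so qd = 476 − 6p.
Supply slope: (382 − 402)/(13 − 23) = 2, so qs = 2p + 356.
Before the tax: set 476 − 6p = 2p + 356 → p* = £15, q* = 386.
With the tax collected from buyers, demand (in seller-price terms) shifts: qd = 476 − 6(p + 4).
Solving gives q = 380 with buyers paying £16 and sellers receiving £12 (the £4 wedge).
Quantity falls by |ΔQ| = |386 − 380| = 6.
DWL = ½ · t · |ΔQ| = ½ · 4 · 6 = £12.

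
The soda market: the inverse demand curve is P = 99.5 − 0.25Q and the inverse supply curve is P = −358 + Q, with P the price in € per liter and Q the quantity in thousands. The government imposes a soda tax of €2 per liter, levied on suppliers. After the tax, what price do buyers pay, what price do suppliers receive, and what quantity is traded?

Inverting to Q(P) form: Qd = 398 − 4P; Qs = P + 358.
Without the tax, 398 − 4P = P + 358 gives 5P = 40, so P* = €8 and Q* = 366.
With the tax collected from suppliers, supply shifts: Qs = (P − 2) + 358.
New equilibrium: buyers pay €8.4, suppliers receive €6.4, Q = 364.4. (Wedge: Pb − Ps = 2.)
The less price-elastic side of the market bears the larger share of a per-unit tax.

Buyers pay €8.4; suppliers receive €6.4; quantity = 364.4.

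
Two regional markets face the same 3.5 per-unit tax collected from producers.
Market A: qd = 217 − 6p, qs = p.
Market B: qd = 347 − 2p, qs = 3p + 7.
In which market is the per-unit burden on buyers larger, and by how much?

Market B, by 1.6.

Market A: pre-tax p* = 31, q* = 31; post-tax q = 28; per-unit burden on buyers = 0.5.
Market B: pre-tax p* = 68, q* = 211; post-tax q = 206.8; per-unit burden on buyers = 2.1.
Difference: 0.5 vs 2.1 → market B is larger by 1.6.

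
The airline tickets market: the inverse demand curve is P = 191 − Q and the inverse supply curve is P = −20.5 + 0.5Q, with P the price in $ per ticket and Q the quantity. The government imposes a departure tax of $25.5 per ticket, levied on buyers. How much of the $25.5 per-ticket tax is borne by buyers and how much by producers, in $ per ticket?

Inverting to Q(P) form: Qd = 191 − P; Qs = 2P + 41.
Before the tax: set 191 − P = 2P + 41 → P* = $50, Q* = 141.
With the tax collected from buyers, demand (in seller-price terms) shifts: Qd = 191 − (P + 25.5).
New equilibrium: buyers pay $67, producers receive $41.5, Q = 124. (Wedge: Pb − Ps = 25.5.)
Burden on buyers: $17; on producers: $8.5. (They sum to $25.5.)
The less price-elastic side of the market bears the larger share of a per-unit tax.

Buyers bear $17 per ticket; producers bear $8.5 per ticket.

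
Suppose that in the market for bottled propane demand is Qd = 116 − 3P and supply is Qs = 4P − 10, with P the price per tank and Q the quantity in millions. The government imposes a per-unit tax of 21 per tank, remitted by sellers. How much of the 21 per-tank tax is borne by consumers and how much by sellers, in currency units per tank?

Before the tax: set 116 − 3P = 4P − 10 → P* = 18, Q* = 62.
With the tax collected from sellers, supply shifts: Qs = 4(P − 21) − 10.
New equilibrium: consumers pay 30, sellers receive 9, Q = 26. (Wedge: Pb − Ps = 21.)
Burden on consumers: 12; on sellers: 9. (They sum to 21.)

Consumers bear 12 per tank; sellers bear 9 per tank.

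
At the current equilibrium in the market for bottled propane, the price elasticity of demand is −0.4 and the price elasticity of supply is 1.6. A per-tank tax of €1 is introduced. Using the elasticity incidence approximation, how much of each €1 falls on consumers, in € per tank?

Consumers bear ≈ €0.8 per tank.

Incidence ratio: consumers' share ≈ εs / (εs + |εd|) = 1.6 / (1.6 + 0.4) = 0.8.
So consumers bear ≈ 0.8 × €1 = €0.8; producers bear €0.2.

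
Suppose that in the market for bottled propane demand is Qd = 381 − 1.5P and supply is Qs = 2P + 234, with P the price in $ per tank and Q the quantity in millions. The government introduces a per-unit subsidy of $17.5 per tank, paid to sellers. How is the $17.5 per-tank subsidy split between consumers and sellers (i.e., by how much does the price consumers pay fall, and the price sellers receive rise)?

Consumers gain $10 per tank; sellers gain $7.5 per tank.

Before the subsidy: set 381 − 1.5P = 2P + 234 → P* = $42, Q* = 318.
With a per-unit subsidy paid to sellers, each receives P + 17.5 per unit sold, so supply becomes Qs = 2(P + 17.5) + 234.
New equilibrium: consumers pay $32, sellers receive $49.5, Q = 333. (Wedge: Pb − Ps = −17.5.)
Gain to consumers: $10; to sellers: $7.5. (They sum to $17.5.)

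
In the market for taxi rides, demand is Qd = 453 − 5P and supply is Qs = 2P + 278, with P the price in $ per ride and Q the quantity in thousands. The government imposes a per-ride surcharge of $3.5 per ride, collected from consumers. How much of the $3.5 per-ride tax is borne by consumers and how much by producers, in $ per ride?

Before the tax: set 453 − 5P = 2P + 278 → P* = $25, Q* = 328.
With the tax collected from consumers, demand (in seller-price terms) shifts: Qd = 453 − 5(P + 3.5).
Solving gives Q = 323 with consumers paying $26 and producers receiving $22.5 (the $3.5 wedge).
Burden on consumers: $1; on producers: $2.5. (They sum to $3.5.)
The less price-elastic side of the market bears the larger share of a per-unit tax.

Consumers bear $1 per ride; producers bear $2.5 per ride.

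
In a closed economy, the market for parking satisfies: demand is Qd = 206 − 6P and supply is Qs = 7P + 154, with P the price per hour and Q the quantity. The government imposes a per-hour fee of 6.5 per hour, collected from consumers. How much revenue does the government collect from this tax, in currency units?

Tax revenue = 1046.5.

Without the tax, 206 − 6P = 7P + 154 gives 13P = 52, so P* = 4 and Q* = 182.
With the tax collected from consumers, demand (in seller-price terms) shifts: Qd = 206 − 6(P + 6.5).
New equilibrium: consumers pay 7.5, producers receive 1, Q = 161. (Wedge: Pb − Ps = 6.5.)
Revenue = t · Q = 6.5 · 161 = 1046.5.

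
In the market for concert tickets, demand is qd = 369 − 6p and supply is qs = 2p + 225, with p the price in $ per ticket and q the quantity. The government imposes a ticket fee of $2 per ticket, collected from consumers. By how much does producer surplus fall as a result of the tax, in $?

Without the tax, 369 − 6p = 2p + 225 gives 8p = 144, so p* = $18 and q* = 261.
With the tax collected from consumers, demand (in seller-price terms) shifts: qd = 369 − 6(p + 2).
New equilibrium: consumers pay $18.5, producers receive $16.5, q = 258. (Wedge: pb − ps = 2.)
ΔPS is the trapezoid between Q = 258 and Q = 261 of height $1.5: ½ · (261 + 258) · 1.5 = $389.25.

Producer surplus falls by $389.25.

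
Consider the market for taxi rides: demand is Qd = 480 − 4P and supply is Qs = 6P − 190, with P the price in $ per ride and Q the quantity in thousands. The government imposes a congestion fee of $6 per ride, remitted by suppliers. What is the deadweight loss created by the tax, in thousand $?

Deadweight loss = $43.2 thousand.

Without the tax, 480 − 4P = 6P − 190 gives 10P = 670, so P* = $67 and Q* = 212.
With the tax collected from suppliers, supply shifts: Qs = 6(P − 6) − 190.
Solving gives Q = 197.6 with buyers paying $70.6 and suppliers receiving $64.6 (the $6 wedge).
Quantity falls by |ΔQ| = |212 − 197.6| = 14.4.
DWL = ½ · t · |ΔQ| = ½ · 6 · 14.4 = $43.2.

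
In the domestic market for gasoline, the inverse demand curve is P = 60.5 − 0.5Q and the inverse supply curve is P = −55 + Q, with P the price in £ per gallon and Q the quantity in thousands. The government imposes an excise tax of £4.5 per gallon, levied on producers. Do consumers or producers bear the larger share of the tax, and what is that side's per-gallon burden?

Producers bear the larger share: £3 per gallon.

Rewrite in direct form: Qd = 121 − 2P and Qs = P + 55.
Without the tax, 121 − 2P = P + 55 gives 3P = 66, so P* = £22 and Q* = 77.
With the tax collected from producers, supply shifts: Qs = (P − 4.5) + 55.
New equilibrium: consumers pay £23.5, producers receive £19, Q = 74. (Wedge: Pb − Ps = 4.5.)
Per-gallon burden: consumers £1.5, producers £3.
Producers take the larger share because supply is less price-elastic here (demand slope 2 vs supply slope 1).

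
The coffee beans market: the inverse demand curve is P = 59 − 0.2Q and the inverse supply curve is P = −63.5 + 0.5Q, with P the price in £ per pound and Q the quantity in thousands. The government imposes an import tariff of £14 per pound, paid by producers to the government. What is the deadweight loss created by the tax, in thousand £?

Deadweight loss = £140 thousand.

Inverting to Q(P) form: Qd = 295 − 5P; Qs = 2P + 127.
Before the tax: set 295 − 5P = 2P + 127 → P* = £24, Q* = 175.
With the tax collected from producers, supply shifts: Qs = 2(P − 14) + 127.
New equilibrium: consumers pay £28, producers receive £14, Q = 155. (Wedge: Pb − Ps = 14.)
Quantity falls by |ΔQ| = |175 − 155| = 20.
DWL = ½ · t · |ΔQ| = ½ · 14 · 20 = £140.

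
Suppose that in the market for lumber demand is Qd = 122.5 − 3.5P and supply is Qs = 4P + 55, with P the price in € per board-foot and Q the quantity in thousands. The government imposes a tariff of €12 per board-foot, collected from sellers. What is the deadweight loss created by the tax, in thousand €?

Without the tax, 122.5 − 3.5P = 4P + 55 gives 7.5P = 67.5, so P* = €9 and Q* = 91.
With the tax collected from sellers, supply shifts: Qs = 4(P − 12) + 55.
New equilibrium: buyers pay €15.4, sellers receive €3.4, Q = 68.6. (Wedge: Pb − Ps = 12.)
Quantity falls by |ΔQ| = |91 − 68.6| = 22.4.
DWL = ½ · t · |ΔQ| = ½ · 12 · 22.4 = €134.4.

Deadweight loss = €134.4 thousand.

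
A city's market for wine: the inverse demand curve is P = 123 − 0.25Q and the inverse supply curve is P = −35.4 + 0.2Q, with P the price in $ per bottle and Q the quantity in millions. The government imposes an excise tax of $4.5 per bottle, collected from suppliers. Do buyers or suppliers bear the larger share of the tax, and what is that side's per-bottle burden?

Inverting to Q(P) form: Qd = 492 − 4P; Qs = 5P + 177.
Without the tax, 492 − 4P = 5P + 177 gives 9P = 315, so P* = $35 and Q* = 352.
With the tax collected from suppliers, supply shifts: Qs = 5(P − 4.5) + 177.
New equilibrium: buyers pay $37.5, suppliers receive $33, Q = 342. (Wedge: Pb − Ps = 4.5.)
Per-bottle burden: buyers $2.5, suppliers $2.
Buyers take the larger share because demand is less price-elastic here (demand slope 4 vs supply slope 5).
The less price-elastic side of the market bears the larger share of a per-unit tax.

Buyers bear the larger share: $2.5 per bottle.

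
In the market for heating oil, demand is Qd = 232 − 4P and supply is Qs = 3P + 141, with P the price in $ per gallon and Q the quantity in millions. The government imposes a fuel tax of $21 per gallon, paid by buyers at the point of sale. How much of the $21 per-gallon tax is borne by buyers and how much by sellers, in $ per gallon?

Buyers bear $9 per gallon; sellers bear $12 per gallon.

Without the tax, 232 − 4P = 3P + 141 gives 7P = 91, so P* = $13 and Q* = 180.
With the tax collected from buyers, demand (in seller-price terms) shifts: Qd = 232 − 4(P + 21).
New equilibrium: buyers pay $22, sellers receive $1, Q = 144. (Wedge: Pb − Ps = 21.)
Burden on buyers: $9; on sellers: $12. (They sum to $21.)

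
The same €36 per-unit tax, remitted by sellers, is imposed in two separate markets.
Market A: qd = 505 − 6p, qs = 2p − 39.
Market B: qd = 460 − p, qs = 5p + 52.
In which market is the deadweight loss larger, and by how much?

Market A, by €432.

Market A: pre-tax p* = €68, q* = 97; post-tax q = 43; deadweight loss = €972.
Market B: pre-tax p* = €68, q* = 392; post-tax q = 362; deadweight loss = €540.
Difference: €972 vs €540 → market A is larger by €432.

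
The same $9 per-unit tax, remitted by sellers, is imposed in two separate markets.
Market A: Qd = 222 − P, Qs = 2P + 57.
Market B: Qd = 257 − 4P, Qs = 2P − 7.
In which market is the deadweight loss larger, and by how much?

Market B, by $27.

Market A: pre-tax P* = $55, Q* = 167; post-tax Q = 161; deadweight loss = $27.
Market B: pre-tax P* = $44, Q* = 81; post-tax Q = 69; deadweight loss = $54.
Difference: $27 vs $54 → market B is larger by $27.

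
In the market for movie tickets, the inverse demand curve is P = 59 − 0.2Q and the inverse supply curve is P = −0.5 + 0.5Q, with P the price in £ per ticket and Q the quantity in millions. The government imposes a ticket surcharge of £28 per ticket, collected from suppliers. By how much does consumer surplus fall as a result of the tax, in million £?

Rewrite in direct form: Qd = 295 − 5P and Qs = 2P + 1.
Before the tax: set 295 − 5P = 2P + 1 → P* = £42, Q* = 85.
With the tax collected from suppliers, supply shifts: Qs = 2(P − 28) + 1.
New equilibrium: buyers pay £50, suppliers receive £22, Q = 45. (Wedge: Pb − Ps = 28.)
ΔCS is the trapezoid between Q = 45 and Q = 85 of height £8: ½ · (85 + 45) · 8 = £520.

Consumer surplus falls by £520 million.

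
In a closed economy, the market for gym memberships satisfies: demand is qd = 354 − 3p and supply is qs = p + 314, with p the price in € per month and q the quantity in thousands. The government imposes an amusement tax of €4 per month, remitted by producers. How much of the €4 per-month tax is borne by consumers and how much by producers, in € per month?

Consumers bear €1 per month; producers bear €3 per month.

Without the tax, 354 − 3p = p + 314 gives 4p = 40, so p* = €10 and q* = 324.
With the tax collected from producers, supply shifts: qs = (p − 4) + 314.
Solving gives q = 321 with consumers paying €11 and producers receiving €7 (the €4 wedge).
Burden on consumers: €1; on producers: €3. (They sum to €4.)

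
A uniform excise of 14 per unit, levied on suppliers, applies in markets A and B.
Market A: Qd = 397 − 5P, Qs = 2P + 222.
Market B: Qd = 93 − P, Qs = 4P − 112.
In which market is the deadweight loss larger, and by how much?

Market A, by 61.6.

Market A: pre-tax P* = 25, Q* = 272; post-tax Q = 252; deadweight loss = 140.
Market B: pre-tax P* = 41, Q* = 52; post-tax Q = 40.8; deadweight loss = 78.4.
Difference: 140 vs 78.4 → market A is larger by 61.6.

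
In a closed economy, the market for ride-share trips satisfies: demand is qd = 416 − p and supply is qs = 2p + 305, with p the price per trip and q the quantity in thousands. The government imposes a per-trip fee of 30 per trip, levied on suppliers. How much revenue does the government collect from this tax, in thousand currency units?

Tax revenue = 10770 thousand.

Without the tax, 416 − p = 2p + 305 gives 3p = 111, so p* = 37 and q* = 379.
With the tax collected from suppliers, supply shifts: qs = 2(p − 30) + 305.
Solving gives q = 359 with consumers paying 57 and suppliers receiving 27 (the 30 wedge).
Revenue = t · Q = 30 · 359 = 10770.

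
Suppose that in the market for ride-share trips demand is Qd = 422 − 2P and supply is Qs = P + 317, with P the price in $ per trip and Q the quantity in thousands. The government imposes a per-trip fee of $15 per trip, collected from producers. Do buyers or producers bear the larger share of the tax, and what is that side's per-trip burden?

Producers bear the larger share: $10 per trip.

Before the tax: set 422 − 2P = P + 317 → P* = $35, Q* = 352.
With the tax collected from producers, supply shifts: Qs = (P − 15) + 317.
Solving gives Q = 342 with buyers paying $40 and producers receiving $25 (the $15 wedge).
Per-trip burden: buyers $5, producers $10.
Producers take the larger share because supply is less price-elastic here (demand slope 2 vs supply slope 1).
The less price-elastic side of the market bears the larger share of a per-unit tax.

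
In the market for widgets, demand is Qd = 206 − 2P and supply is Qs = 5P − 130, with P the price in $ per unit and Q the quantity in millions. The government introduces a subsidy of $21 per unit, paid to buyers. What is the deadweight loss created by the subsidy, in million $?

Before the subsidy: set 206 − 2P = 5P − 130 → P* = $48, Q* = 110.
With a per-unit subsidy paid to buyers, each effectively pays P − 21, so demand becomes Qd = 206 − 2(P − 21).
New equilibrium: buyers pay $33, suppliers receive $54, Q = 140. (Wedge: Pb − Ps = −21.)
Quantity rises by |ΔQ| = |110 − 140| = 30.
DWL = ½ · t · |ΔQ| = ½ · 21 · 30 = $315.

Deadweight loss = $315 million.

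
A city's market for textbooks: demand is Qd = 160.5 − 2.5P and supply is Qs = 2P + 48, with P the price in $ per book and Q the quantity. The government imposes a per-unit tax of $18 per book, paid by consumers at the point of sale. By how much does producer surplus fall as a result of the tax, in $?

Producer surplus falls by $880.

Before the tax: set 160.5 − 2.5P = 2P + 48 → P* = $25, Q* = 98.
With the tax collected from consumers, demand (in seller-price terms) shifts: Qd = 160.5 − 2.5(P + 18).
New equilibrium: consumers pay $33, suppliers receive $15, Q = 78. (Wedge: Pb − Ps = 18.)
ΔPS is the trapezoid between Q = 78 and Q = 98 of height $10: ½ · (98 + 78) · 10 = $880.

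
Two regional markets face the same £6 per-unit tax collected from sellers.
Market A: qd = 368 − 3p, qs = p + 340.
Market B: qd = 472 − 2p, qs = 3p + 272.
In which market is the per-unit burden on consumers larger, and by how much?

Market B, by £2.1.

Market A: pre-tax p* = £7, q* = 347; post-tax q = 342.5; per-unit burden on consumers = £1.5.
Market B: pre-tax p* = £40, q* = 392; post-tax q = 384.8; per-unit burden on consumers = £3.6.
Difference: £1.5 vs £3.6 → market B is larger by £2.1.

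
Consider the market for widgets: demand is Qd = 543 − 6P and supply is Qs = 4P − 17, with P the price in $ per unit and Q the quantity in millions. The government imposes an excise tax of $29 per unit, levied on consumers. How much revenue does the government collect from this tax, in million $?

Tax revenue = $3984.6 million.

Without the tax, 543 − 6P = 4P − 17 gives 10P = 560, so P* = $56 and Q* = 207.
With the tax collected from consumers, demand (in seller-price terms) shifts: Qd = 543 − 6(P + 29).
New equilibrium: consumers pay $67.6, sellers receive $38.6, Q = 137.4. (Wedge: Pb − Ps = 29.)
Revenue = t · Q = 29 · 137.4 = $3984.6.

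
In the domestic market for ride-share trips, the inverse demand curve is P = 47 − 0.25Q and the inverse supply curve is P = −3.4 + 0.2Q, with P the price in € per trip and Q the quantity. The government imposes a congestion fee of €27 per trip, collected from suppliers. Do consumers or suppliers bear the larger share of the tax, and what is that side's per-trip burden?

Consumers bear the larger share: €15 per trip.

Rewrite in direct form: Qd = 188 − 4P and Qs = 5P + 17.
Before the tax: set 188 − 4P = 5P + 17 → P* = €19, Q* = 112.
With the tax collected from suppliers, supply shifts: Qs = 5(P − 27) + 17.
New equilibrium: consumers pay €34, suppliers receive €7, Q = 52. (Wedge: Pb − Ps = 27.)
Per-trip burden: consumers €15, suppliers €12.
Consumers take the larger share because demand is less price-elastic here (demand slope 4 vs supply slope 5).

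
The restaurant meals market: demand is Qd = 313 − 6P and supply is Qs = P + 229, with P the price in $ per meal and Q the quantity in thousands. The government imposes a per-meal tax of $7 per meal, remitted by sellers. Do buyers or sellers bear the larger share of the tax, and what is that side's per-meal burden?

Without the tax, 313 − 6P = P + 229 gives 7P = 84, so P* = $12 and Q* = 241.
With the tax collected from sellers, supply shifts: Qs = (P − 7) + 229.
Solving gives Q = 235 with buyers paying $13 and sellers receiving $6 (the $7 wedge).
Per-meal burden: buyers $1, sellers $6.
Sellers take the larger share because supply is less price-elastic here (demand slope 6 vs supply slope 1).
The less price-elastic side of the market bears the larger share of a per-unit tax.

Sellers bear the larger share: $6 per meal.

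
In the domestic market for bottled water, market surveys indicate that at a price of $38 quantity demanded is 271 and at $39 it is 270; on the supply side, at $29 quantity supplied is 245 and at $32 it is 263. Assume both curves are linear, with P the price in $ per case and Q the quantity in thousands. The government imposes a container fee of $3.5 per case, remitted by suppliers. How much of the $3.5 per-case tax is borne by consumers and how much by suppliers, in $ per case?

Demand slope: (270 − 271)/(39 − 38) = -1, so Qd = 309 − P.
Supply slope: (263 − 245)/(32 − 29) = 6, so Qs = 6P + 71.
Without the tax, 309 − P = 6P + 71 gives 7P = 238, so P* = $34 and Q* = 275.
With the tax collected from suppliers, supply shifts: Qs = 6(P − 3.5) + 71.
Solving gives Q = 272 with consumers paying $37 and suppliers receiving $33.5 (the $3.5 wedge).
Burden on consumers: $3; on suppliers: $0.5. (They sum to $3.5.)
The less price-elastic side of the market bears the larger share of a per-unit tax.

Consumers bear $3 per case; suppliers bear $0.5 per case.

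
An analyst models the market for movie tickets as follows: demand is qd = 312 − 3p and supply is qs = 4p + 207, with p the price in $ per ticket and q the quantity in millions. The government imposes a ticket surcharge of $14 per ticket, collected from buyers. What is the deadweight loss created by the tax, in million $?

Deadweight loss = $168 million.

Without the tax, 312 − 3p = 4p + 207 gives 7p = 105, so p* = $15 and q* = 267.
With the tax collected from buyers, demand (in seller-price terms) shifts: qd = 312 − 3(p + 14).
Solving gives q = 243 with buyers paying $23 and sellers receiving $9 (the $14 wedge).
Quantity falls by |ΔQ| = |267 − 243| = 24.
DWL = ½ · t · |ΔQ| = ½ · 14 · 24 = $168.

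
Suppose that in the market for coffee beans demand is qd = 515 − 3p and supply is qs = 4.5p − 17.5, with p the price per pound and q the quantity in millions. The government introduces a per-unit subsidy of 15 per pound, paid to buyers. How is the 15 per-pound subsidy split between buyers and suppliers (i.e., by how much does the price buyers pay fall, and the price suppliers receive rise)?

Before the subsidy: set 515 − 3p = 4.5p − 17.5 → p* = 71, q* = 302.
With a per-unit subsidy paid to buyers, each effectively pays p − 15, so demand becomes qd = 515 − 3(p − 15).
New equilibrium: buyers pay 62, suppliers receive 77, q = 329. (Wedge: pb − ps = −15.)
Gain to buyers: 9; to suppliers: 6. (They sum to 15.)

Buyers gain 9 per pound; suppliers gain 6 per pound.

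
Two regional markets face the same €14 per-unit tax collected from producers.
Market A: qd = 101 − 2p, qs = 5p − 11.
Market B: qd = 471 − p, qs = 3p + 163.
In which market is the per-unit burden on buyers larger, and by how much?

Market B, by €0.5.

Market A: pre-tax p* = €16, q* = 69; post-tax q = 49; per-unit burden on buyers = €10.
Market B: pre-tax p* = €77, q* = 394; post-tax q = 383.5; per-unit burden on buyers = €10.5.
Difference: €10 vs €10.5 → market B is larger by €0.5.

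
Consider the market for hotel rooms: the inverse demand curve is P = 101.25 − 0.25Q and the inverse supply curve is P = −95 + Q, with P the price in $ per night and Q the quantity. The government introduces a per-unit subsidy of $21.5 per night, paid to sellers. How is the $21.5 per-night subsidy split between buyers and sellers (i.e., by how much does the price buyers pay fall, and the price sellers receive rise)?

Rewrite in direct form: Qd = 405 − 4P and Qs = P + 95.
Before the subsidy: set 405 − 4P = P + 95 → P* = $62, Q* = 157.
With a per-unit subsidy paid to sellers, each receives P + 21.5 per unit sold, so supply becomes Qs = (P + 21.5) + 95.
Solving gives Q = 174.2 with buyers paying $57.7 and sellers receiving $79.2 (the $21.5 wedge).
Gain to buyers: $4.3; to sellers: $17.2. (They sum to $21.5.)

Buyers gain $4.3 per night; sellers gain $17.2 per night.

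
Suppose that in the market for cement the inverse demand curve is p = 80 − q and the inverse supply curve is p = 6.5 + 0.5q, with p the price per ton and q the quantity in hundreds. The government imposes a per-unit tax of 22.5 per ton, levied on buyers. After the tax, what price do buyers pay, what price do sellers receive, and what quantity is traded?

Inverting to q(p) form: qd = 80 − p; qs = 2p − 13.
Without the tax, 80 − p = 2p − 13 gives 3p = 93, so p* = 31 and q* = 49.
With the tax collected from buyers, demand (in seller-price terms) shifts: qd = 80 − (p + 22.5).
Solving gives q = 34 with buyers paying 46 and sellers receiving 23.5 (the 22.5 wedge).
The less price-elastic side of the market bears the larger share of a per-unit tax.

Buyers pay 46; sellers receive 23.5; quantity = 34.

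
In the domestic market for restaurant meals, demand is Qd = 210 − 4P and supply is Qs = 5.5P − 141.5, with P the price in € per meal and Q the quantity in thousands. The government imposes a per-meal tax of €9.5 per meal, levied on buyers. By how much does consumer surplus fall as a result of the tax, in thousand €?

Without the tax, 210 − 4P = 5.5P − 141.5 gives 9.5P = 351.5, so P* = €37 and Q* = 62.
With the tax collected from buyers, demand (in seller-price terms) shifts: Qd = 210 − 4(P + 9.5).
New equilibrium: buyers pay €42.5, suppliers receive €33, Q = 40. (Wedge: Pb − Ps = 9.5.)
ΔCS is the trapezoid between Q = 40 and Q = 62 of height €5.5: ½ · (62 + 40) · 5.5 = €280.5.

Consumer surplus falls by €280.5 thousand.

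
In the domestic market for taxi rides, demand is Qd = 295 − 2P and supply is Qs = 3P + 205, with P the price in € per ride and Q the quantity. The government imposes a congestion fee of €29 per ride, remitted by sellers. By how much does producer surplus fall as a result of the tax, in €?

Without the tax, 295 − 2P = 3P + 205 gives 5P = 90, so P* = €18 and Q* = 259.
With the tax collected from sellers, supply shifts: Qs = 3(P − 29) + 205.
Solving gives Q = 224.2 with consumers paying €35.4 and sellers receiving €6.4 (the €29 wedge).
ΔPS is the trapezoid between Q = 224.2 and Q = 259 of height €11.6: ½ · (259 + 224.2) · 11.6 = €2802.56.

Producer surplus falls by €2802.56.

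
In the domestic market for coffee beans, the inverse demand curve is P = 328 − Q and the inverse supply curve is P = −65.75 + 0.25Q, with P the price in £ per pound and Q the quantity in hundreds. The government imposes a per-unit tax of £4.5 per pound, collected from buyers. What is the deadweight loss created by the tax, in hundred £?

Rewrite in direct form: Qd = 328 − P and Qs = 4P + 263.
Before the tax: set 328 − P = 4P + 263 → P* = £13, Q* = 315.
With the tax collected from buyers, demand (in seller-price terms) shifts: Qd = 328 − (P + 4.5).
Solving gives Q = 311.4 with buyers paying £16.6 and sellers receiving £12.1 (the £4.5 wedge).
Quantity falls by |ΔQ| = |315 − 311.4| = 3.6.
DWL = ½ · t · |ΔQ| = ½ · 4.5 · 3.6 = £8.1.

Deadweight loss = £8.1 hundred.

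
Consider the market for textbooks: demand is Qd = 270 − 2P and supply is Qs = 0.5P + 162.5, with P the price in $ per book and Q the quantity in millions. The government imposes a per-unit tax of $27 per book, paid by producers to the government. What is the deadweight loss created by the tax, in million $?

Without the tax, 270 − 2P = 0.5P + 162.5 gives 2.5P = 107.5, so P* = $43 and Q* = 184.
With the tax collected from producers, supply shifts: Qs = 0.5(P − 27) + 162.5.
New equilibrium: consumers pay $48.4, producers receive $21.4, Q = 173.2. (Wedge: Pb − Ps = 27.)
Quantity falls by |ΔQ| = |184 − 173.2| = 10.8.
DWL = ½ · t · |ΔQ| = ½ · 27 · 10.8 = $145.8.

Deadweight loss = $145.8 million.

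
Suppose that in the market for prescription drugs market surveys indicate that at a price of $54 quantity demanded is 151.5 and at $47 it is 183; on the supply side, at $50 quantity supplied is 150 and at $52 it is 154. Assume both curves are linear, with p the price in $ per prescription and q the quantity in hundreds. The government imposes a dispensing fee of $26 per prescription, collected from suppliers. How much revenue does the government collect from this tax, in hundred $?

Tax revenue = $3120 hundred.

Demand slope: (183 − 151.5)/(47 − 54) = -4.5, so qd = 394.5 − 4.5p.
Supply slope: (154 − 150)/(52 − 50) = 2, so qs = 2p + 50.
Before the tax: set 394.5 − 4.5p = 2p + 50 → p* = $53, q* = 156.
With the tax collected from suppliers, supply shifts: qs = 2(p − 26) + 50.
Solving gives q = 120 with consumers paying $61 and suppliers receiving $35 (the $26 wedge).
Revenue = t · Q = 26 · 120 = $3120.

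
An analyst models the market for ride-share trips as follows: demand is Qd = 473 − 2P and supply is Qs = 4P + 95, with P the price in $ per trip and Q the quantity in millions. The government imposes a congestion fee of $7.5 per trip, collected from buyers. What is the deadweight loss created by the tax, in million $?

Deadweight loss = $37.5 million.

Before the tax: set 473 − 2P = 4P + 95 → P* = $63, Q* = 347.
With the tax collected from buyers, demand (in seller-price terms) shifts: Qd = 473 − 2(P + 7.5).
New equilibrium: buyers pay $68, sellers receive $60.5, Q = 337. (Wedge: Pb − Ps = 7.5.)
Quantity falls by |ΔQ| = |347 − 337| = 10.
DWL = ½ · t · |ΔQ| = ½ · 7.5 · 10 = $37.5.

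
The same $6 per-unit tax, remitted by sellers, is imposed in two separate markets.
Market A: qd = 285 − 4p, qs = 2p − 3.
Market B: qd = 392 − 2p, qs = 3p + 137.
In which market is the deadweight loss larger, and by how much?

Market A, by $2.4.

Market A: pre-tax p* = $48, q* = 93; post-tax q = 85; deadweight loss = $24.
Market B: pre-tax p* = $51, q* = 290; post-tax q = 282.8; deadweight loss = $21.6.
Difference: $24 vs $21.6 → market A is larger by $2.4.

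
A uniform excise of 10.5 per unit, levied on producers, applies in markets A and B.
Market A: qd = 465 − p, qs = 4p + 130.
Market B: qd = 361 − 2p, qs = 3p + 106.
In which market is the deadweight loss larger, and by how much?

Market B, by 22.05.

Market A: pre-tax p* = 67, q* = 398; post-tax q = 389.6; deadweight loss = 44.1.
Market B: pre-tax p* = 51, q* = 259; post-tax q = 246.4; deadweight loss = 66.15.
Difference: 44.1 vs 66.15 → market B is larger by 22.05.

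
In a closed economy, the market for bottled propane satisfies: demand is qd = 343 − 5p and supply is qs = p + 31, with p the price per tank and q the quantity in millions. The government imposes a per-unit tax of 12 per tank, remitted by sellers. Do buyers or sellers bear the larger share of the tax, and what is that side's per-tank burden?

Sellers bear the larger share: 10 per tank.

Without the tax, 343 − 5p = p + 31 gives 6p = 312, so p* = 52 and q* = 83.
With the tax collected from sellers, supply shifts: qs = (p − 12) + 31.
New equilibrium: buyers pay 54, sellers receive 42, q = 73. (Wedge: pb − ps = 12.)
Per-tank burden: buyers 2, sellers 10.
Sellers take the larger share because supply is less price-elastic here (demand slope 5 vs supply slope 1).
The less price-elastic side of the market bears the larger share of a per-unit tax.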